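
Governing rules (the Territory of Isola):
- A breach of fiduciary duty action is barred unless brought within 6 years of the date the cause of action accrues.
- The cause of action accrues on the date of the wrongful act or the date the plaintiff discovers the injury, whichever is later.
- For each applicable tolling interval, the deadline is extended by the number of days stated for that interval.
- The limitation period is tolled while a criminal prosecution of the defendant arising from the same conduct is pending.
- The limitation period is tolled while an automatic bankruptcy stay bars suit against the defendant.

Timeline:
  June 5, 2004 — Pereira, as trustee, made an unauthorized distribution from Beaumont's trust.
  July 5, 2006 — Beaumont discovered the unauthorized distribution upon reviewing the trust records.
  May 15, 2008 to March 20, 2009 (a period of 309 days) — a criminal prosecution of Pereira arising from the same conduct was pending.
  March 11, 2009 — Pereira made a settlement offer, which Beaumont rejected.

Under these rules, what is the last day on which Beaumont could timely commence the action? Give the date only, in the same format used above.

The claim accrued on July 5, 2006 — the later of the June 5, 2004 act and the July 5, 2006 discovery.
6 years from July 5, 2006 is July 5, 2012.
The pending criminal prosecution from May 15, 2008 to March 20, 2009 tolled the period for 309 days, extending the deadline to May 10, 2013.
Nothing else in the chronology tolls or restarts the period.

May 10, 2013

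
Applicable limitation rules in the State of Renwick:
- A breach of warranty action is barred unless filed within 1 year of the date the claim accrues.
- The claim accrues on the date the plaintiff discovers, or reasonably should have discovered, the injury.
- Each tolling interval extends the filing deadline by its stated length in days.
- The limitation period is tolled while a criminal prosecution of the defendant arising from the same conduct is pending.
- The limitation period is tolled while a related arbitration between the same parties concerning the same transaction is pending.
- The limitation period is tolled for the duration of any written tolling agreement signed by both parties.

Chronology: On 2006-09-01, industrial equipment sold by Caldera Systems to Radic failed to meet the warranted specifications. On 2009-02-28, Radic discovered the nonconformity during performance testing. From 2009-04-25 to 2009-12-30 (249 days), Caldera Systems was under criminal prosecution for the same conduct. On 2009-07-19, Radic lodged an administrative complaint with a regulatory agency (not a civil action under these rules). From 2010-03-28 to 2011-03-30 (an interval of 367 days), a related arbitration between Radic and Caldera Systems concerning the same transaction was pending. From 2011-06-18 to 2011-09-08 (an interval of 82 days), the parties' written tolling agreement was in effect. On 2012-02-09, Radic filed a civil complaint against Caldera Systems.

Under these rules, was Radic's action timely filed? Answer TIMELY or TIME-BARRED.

TIME-BARRED

Accrual is tied to discovery, so the period began on 2009-02-28 rather than on 2006-09-01 when the act occurred.
Adding the 1 year base period to 2009-02-28 gives a deadline of 2010-02-28, before any tolling.
The pending criminal prosecution from 2009-04-25 to 2009-12-30 tolled the period for 249 days, extending the deadline to 2010-11-04.
The pending related arbitration from 2010-03-28 to 2011-03-30 tolled the period for 367 days, extending the deadline to 2011-11-06.
The written tolling agreement from 2011-06-18 to 2011-09-08 tolled the period for 82 days, extending the deadline to 2012-01-27.
None of the other events listed affects the running of the period under the stated rules.
The 2012-02-09 filing falls after the 2012-01-27 deadline; the claim is time-barred.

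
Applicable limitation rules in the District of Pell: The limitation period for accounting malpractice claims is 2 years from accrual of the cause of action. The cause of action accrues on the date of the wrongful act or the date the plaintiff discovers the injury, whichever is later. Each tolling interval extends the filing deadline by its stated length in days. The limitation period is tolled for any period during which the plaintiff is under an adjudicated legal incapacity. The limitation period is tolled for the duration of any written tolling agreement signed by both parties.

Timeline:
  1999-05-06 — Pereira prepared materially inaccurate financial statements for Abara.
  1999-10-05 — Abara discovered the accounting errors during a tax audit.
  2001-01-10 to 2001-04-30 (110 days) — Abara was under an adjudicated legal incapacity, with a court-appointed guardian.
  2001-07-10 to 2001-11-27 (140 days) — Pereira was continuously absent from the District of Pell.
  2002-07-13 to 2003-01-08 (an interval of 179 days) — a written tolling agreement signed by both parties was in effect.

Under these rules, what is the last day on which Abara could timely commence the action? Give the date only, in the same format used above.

The claim accrued on 1999-10-05 — the later of the 1999-05-06 act and the 1999-10-05 discovery.
Adding the 2 years base period to 1999-10-05 gives a deadline of 2001-10-05, before any tolling.
The period was tolled for 110 days by the plaintiff's legal incapacity (2001-01-10 to 2001-04-30), pushing the deadline to 2002-01-23.
By the time the written tolling agreement began on 2002-07-13, the limitation period had already expired on 2002-01-23; that interval cannot revive it.
The defendant's absence from the jurisdiction from 2001-07-10 to 2001-11-27 does not toll the period, because no stated rule makes the defendant's absence a tolling event.

2002-01-23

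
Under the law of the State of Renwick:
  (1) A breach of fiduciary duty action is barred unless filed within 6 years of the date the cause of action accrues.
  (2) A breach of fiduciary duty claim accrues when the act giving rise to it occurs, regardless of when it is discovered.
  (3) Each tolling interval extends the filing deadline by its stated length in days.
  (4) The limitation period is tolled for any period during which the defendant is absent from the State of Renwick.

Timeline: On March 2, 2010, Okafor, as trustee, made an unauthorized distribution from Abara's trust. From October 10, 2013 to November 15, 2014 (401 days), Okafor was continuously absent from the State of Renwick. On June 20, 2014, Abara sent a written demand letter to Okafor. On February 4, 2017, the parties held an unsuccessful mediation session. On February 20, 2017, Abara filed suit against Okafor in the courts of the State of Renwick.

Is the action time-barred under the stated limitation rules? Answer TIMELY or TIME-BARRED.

The limitation period began to run on March 2, 2010.
The untolled deadline — 6 years after March 2, 2010 — is March 2, 2016.
The period was tolled for 401 days by the defendant's absence from the jurisdiction (October 10, 2013 to November 15, 2014), pushing the deadline to April 7, 2017.
Nothing else in the chronology tolls or restarts the period.
Abara filed on February 20, 2017, before the April 7, 2017 deadline, so the action is timely.

TIMELY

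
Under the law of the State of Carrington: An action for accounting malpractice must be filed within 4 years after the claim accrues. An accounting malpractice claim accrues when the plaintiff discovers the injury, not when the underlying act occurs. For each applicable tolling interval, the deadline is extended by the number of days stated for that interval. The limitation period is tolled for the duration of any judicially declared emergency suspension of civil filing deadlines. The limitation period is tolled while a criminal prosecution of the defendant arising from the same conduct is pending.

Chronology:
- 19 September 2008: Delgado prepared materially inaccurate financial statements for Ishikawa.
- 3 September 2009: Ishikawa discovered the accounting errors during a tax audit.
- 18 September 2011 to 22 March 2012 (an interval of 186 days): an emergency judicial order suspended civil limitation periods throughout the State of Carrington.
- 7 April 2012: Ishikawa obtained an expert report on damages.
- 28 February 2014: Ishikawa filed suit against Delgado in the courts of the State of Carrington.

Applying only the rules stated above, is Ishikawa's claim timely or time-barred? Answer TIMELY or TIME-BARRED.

Accrual is tied to discovery, so the period began on 3 September 2009 rather than on 19 September 2008 when the act occurred.
Adding the 4 years base period to 3 September 2009 gives a deadline of 3 September 2013, before any tolling.
The period was tolled for 186 days by the emergency suspension of filing deadlines (18 September 2011 to 22 March 2012), pushing the deadline to 8 March 2014.
Nothing else in the chronology tolls or restarts the period.
The 28 February 2014 filing precedes the 8 March 2014 deadline; the claim is timely.

TIMELY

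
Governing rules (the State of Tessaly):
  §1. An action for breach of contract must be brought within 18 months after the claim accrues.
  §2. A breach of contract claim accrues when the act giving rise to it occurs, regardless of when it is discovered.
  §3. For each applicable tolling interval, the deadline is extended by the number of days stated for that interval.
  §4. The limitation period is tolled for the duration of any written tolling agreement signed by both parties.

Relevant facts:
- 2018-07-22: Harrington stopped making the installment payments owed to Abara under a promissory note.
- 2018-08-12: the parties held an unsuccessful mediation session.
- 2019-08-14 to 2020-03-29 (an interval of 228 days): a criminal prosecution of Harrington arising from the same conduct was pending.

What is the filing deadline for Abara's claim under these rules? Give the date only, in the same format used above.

The limitation period began to run on 2018-07-22.
Adding the 18 months base period to 2018-07-22 gives a deadline of 2020-01-22, before any tolling.
The pending criminal prosecution from 2019-08-14 to 2020-03-29 does not toll the period, because no stated rule makes a criminal prosecution a tolling event.
Nothing else in the chronology tolls or restarts the period.

2020-01-22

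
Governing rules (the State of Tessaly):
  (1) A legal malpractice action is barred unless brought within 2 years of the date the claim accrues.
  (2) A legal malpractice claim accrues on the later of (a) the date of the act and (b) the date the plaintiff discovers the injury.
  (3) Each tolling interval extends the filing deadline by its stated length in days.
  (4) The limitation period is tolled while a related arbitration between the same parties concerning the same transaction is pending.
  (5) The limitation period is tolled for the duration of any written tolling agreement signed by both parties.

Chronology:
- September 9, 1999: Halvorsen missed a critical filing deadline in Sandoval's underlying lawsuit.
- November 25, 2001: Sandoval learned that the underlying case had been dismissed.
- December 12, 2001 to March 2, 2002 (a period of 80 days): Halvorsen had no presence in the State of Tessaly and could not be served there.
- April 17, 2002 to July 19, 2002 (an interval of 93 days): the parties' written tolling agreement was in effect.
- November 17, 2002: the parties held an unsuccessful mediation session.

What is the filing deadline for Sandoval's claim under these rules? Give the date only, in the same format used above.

February 26, 2004

The claim accrued on November 25, 2001 — the later of the September 9, 1999 act and the November 25, 2001 discovery.
Adding the 2 years base period to November 25, 2001 gives a deadline of November 25, 2003, before any tolling.
Because the written tolling agreement ran from April 17, 2002 to July 19, 2002, the deadline is extended by 93 days to February 26, 2004.
Although the defendant's absence ran from December 12, 2001 to March 2, 2002, the stated rules do not make that a tolling event, so it is disregarded.
None of the other events listed affects the running of the period under the stated rules.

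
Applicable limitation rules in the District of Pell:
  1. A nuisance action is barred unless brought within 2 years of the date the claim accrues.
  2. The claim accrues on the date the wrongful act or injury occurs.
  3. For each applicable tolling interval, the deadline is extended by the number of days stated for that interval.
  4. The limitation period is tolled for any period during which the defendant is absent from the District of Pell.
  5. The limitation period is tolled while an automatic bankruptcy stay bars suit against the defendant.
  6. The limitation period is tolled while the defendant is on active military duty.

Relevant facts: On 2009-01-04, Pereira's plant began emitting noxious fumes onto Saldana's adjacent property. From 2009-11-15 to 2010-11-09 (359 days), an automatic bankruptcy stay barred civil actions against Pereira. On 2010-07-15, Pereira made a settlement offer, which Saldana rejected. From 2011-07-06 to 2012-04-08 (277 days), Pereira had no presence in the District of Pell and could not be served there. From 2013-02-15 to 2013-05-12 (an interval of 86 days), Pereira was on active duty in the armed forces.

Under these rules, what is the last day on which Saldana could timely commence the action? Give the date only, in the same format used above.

The claim accrued on 2009-01-04, when the wrongful act occurred.
Adding the 2 years base period to 2009-01-04 gives a deadline of 2011-01-04, before any tolling.
The period was tolled for 359 days by the automatic bankruptcy stay (2009-11-15 to 2010-11-09), pushing the deadline to 2011-12-29.
The defendant's absence from the jurisdiction from 2011-07-06 to 2012-04-08 tolled the period for 277 days, extending the deadline to 2012-10-01.
The defendant's active military service from 2013-02-15 to 2013-05-12 began after the period had already run on 2012-10-01, so it has no tolling effect.
Nothing else in the chronology tolls or restarts the period.

2012-10-01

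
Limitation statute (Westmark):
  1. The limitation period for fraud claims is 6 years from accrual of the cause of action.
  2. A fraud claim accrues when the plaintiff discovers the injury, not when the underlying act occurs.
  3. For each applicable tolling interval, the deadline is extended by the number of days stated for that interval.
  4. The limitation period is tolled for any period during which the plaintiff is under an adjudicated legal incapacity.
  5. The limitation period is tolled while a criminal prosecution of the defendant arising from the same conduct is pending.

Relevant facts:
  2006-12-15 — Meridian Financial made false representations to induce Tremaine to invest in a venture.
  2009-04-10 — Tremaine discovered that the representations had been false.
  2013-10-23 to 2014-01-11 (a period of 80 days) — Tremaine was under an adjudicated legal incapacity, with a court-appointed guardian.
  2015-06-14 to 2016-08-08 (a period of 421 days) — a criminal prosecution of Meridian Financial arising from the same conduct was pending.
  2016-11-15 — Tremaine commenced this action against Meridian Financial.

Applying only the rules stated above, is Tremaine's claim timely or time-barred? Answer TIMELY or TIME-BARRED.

Under the discovery rule, the claim accrued on 2009-04-10, when Tremaine discovered the injury — not on the 2006-12-15 date of the underlying act.
6 years from 2009-04-10 is 2015-04-10.
Because the plaintiff's legal incapacity ran from 2013-10-23 to 2014-01-11, the deadline is extended by 80 days to 2015-06-29.
The period was tolled for 421 days by the pending criminal prosecution (2015-06-14 to 2016-08-08), pushing the deadline to 2016-08-23.
The 2016-11-15 filing falls after the 2016-08-23 deadline; the claim is time-barred.

TIME-BARRED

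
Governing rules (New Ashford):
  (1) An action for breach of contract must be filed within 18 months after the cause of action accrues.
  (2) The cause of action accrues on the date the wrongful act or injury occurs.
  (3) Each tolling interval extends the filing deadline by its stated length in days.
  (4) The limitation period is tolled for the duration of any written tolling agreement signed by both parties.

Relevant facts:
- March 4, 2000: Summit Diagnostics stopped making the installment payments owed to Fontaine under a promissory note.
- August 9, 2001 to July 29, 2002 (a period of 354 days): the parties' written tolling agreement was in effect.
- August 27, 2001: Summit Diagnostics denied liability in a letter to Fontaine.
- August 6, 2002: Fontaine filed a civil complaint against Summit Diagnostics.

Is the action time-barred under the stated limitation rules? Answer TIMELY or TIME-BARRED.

The limitation period began to run on March 4, 2000.
18 months from March 4, 2000 is September 4, 2001.
The period was tolled for 354 days by the written tolling agreement (August 9, 2001 to July 29, 2002), pushing the deadline to August 24, 2002.
Nothing else in the chronology tolls or restarts the period.
Filing on August 6, 2002 beat the August 24, 2002 deadline — the action is timely.

TIMELY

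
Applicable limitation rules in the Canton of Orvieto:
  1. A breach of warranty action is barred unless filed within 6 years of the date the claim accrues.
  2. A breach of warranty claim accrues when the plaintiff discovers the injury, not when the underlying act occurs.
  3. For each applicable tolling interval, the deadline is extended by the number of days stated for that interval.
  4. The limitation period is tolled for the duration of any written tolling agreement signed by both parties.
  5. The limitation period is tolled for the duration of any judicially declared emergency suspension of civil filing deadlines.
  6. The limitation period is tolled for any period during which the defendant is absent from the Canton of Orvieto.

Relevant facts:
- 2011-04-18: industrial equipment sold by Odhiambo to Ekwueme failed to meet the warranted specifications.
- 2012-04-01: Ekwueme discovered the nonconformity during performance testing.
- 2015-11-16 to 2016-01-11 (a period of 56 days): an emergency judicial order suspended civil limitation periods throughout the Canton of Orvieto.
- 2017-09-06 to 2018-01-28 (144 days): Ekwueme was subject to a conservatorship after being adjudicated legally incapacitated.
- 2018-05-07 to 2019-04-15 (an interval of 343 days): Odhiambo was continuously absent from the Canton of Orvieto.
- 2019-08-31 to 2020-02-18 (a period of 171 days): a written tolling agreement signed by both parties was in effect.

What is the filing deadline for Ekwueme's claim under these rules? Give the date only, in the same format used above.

2019-05-05

Accrual is tied to discovery, so the period began on 2012-04-01 rather than on 2011-04-18 when the act occurred.
The untolled deadline — 6 years after 2012-04-01 — is 2018-04-01.
The period was tolled for 56 days by the emergency suspension of filing deadlines (2015-11-16 to 2016-01-11), pushing the deadline to 2018-05-27.
The defendant's absence from the jurisdiction from 2018-05-07 to 2019-04-15 tolled the period for 343 days, extending the deadline to 2019-05-05.
The written tolling agreement from 2019-08-31 to 2020-02-18 began after the period had already run on 2019-05-05, so it has no tolling effect.
Although the plaintiff's incapacity ran from 2017-09-06 to 2018-01-28, the stated rules do not make that a tolling event, so it is disregarded.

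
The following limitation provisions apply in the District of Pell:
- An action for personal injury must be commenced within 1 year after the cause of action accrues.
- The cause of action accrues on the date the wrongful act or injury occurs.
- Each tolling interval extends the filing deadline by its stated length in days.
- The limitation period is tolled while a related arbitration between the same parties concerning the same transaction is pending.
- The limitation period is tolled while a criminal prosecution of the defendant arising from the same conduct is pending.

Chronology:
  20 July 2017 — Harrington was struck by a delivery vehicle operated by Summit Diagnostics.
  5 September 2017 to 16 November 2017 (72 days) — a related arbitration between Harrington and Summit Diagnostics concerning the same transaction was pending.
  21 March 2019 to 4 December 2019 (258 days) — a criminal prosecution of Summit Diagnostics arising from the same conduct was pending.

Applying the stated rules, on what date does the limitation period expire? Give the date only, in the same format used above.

30 September 2018

The cause of action accrued on 20 July 2017, the date of the act.
The untolled deadline — 1 year after 20 July 2017 — is 20 July 2018.
The period was tolled for 72 days by the pending related arbitration (5 September 2017 to 16 November 2017), pushing the deadline to 30 September 2018.
The pending criminal prosecution from 21 March 2019 to 4 December 2019 began after the period had already run on 30 September 2018, so it has no tolling effect.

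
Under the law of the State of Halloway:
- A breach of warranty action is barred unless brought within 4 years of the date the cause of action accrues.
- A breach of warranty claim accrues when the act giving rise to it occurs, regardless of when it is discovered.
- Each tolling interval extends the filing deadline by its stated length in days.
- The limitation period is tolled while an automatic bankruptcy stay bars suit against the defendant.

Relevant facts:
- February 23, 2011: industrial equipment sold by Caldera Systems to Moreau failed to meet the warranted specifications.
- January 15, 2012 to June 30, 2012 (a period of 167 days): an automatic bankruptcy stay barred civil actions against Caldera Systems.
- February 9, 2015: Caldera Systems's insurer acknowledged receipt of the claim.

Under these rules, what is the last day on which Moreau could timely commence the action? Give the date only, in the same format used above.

August 9, 2015

The claim accrued on February 23, 2011, when the wrongful act occurred.
Adding the 4 years base period to February 23, 2011 gives a deadline of February 23, 2015, before any tolling.
Because the automatic bankruptcy stay ran from January 15, 2012 to June 30, 2012, the deadline is extended by 167 days to August 9, 2015.
The other events in the timeline have no effect on the limitation period under the stated rules.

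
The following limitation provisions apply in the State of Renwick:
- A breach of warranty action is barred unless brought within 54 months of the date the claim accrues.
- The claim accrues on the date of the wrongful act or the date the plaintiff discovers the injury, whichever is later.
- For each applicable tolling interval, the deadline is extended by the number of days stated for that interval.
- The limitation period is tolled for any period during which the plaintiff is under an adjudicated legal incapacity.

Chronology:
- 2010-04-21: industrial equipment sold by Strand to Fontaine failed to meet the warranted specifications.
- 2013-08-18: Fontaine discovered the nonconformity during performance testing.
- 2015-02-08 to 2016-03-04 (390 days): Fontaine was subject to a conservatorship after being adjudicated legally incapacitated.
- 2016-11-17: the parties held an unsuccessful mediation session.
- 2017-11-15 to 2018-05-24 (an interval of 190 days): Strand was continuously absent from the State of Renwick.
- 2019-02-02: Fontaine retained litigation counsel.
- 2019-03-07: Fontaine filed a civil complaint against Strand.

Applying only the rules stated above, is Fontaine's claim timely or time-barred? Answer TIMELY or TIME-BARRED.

TIMELY

Because discovery on 2013-08-18 post-dates the 2010-04-21 act, accrual under the later-of rule falls on 2013-08-18.
Adding the 54 months base period to 2013-08-18 gives a deadline of 2018-02-18, before any tolling.
The plaintiff's legal incapacity from 2015-02-08 to 2016-03-04 tolled the period for 390 days, extending the deadline to 2019-03-15.
No stated provision tolls the period for the defendant's absence, so the interval from 2017-11-15 to 2018-05-24 has no effect on the deadline.
The other events in the timeline have no effect on the limitation period under the stated rules.
Fontaine filed on 2019-03-07, before the 2019-03-15 deadline, so the action is timely.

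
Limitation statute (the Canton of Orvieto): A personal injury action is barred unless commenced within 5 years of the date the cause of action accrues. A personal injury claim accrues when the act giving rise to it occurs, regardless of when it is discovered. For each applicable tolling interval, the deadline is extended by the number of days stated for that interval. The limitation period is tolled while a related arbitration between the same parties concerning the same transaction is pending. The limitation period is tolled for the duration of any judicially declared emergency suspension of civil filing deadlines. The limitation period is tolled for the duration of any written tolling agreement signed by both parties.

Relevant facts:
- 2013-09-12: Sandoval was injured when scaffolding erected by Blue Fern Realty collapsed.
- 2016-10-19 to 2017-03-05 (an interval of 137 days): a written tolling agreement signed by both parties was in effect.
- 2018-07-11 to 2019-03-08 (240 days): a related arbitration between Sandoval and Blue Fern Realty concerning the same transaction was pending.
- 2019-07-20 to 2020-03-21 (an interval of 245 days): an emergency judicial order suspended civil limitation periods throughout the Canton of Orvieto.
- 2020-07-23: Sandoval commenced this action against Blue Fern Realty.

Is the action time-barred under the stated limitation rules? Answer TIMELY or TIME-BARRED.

The cause of action accrued on 2013-09-12, the date of the act.
Adding the 5 years base period to 2013-09-12 gives a deadline of 2018-09-12, before any tolling.
The written tolling agreement from 2016-10-19 to 2017-03-05 tolled the period for 137 days, extending the deadline to 2019-01-27.
The period was tolled for 240 days by the pending related arbitration (2018-07-11 to 2019-03-08), pushing the deadline to 2019-09-24.
The period was tolled for 245 days by the emergency suspension of filing deadlines (2019-07-20 to 2020-03-21), pushing the deadline to 2020-05-26.
The 2020-07-23 filing falls after the 2020-05-26 deadline; the claim is time-barred.

TIME-BARRED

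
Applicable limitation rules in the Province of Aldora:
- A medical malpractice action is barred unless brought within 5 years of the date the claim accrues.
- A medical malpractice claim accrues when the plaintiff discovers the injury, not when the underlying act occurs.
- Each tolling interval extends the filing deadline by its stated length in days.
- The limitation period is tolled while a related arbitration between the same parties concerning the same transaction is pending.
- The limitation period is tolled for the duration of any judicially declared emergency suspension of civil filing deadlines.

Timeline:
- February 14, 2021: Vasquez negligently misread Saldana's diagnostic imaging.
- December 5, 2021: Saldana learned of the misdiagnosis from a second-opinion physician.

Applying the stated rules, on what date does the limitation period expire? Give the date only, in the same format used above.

The claim did not accrue until Saldana discovered the injury on December 5, 2021; the February 14, 2021 act date does not start the clock under the stated rule.
5 years from December 5, 2021 is December 5, 2026.

December 5, 2026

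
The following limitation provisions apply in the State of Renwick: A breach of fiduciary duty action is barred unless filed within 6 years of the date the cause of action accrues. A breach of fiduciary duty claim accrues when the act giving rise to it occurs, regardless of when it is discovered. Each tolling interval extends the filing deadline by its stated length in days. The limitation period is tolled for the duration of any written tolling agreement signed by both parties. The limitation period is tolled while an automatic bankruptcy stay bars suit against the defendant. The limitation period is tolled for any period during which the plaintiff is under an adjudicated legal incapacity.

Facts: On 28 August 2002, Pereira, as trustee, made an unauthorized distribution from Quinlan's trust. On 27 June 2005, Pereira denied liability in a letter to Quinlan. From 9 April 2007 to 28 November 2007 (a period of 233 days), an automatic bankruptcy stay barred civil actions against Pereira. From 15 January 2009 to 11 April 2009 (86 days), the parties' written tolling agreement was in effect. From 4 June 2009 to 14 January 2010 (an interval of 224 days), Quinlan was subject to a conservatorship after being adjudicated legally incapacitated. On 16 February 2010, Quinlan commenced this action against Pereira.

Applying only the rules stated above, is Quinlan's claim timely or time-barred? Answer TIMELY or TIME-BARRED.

The claim accrued on 28 August 2002, when the wrongful act occurred.
The untolled deadline — 6 years after 28 August 2002 — is 28 August 2008.
The automatic bankruptcy stay from 9 April 2007 to 28 November 2007 tolled the period for 233 days, extending the deadline to 18 April 2009.
The written tolling agreement from 15 January 2009 to 11 April 2009 tolled the period for 86 days, extending the deadline to 13 July 2009.
The period was tolled for 224 days by the plaintiff's legal incapacity (4 June 2009 to 14 January 2010), pushing the deadline to 22 February 2010.
Nothing else in the chronology tolls or restarts the period.
Quinlan filed on 16 February 2010, before the 22 February 2010 deadline, so the action is timely.

TIMELY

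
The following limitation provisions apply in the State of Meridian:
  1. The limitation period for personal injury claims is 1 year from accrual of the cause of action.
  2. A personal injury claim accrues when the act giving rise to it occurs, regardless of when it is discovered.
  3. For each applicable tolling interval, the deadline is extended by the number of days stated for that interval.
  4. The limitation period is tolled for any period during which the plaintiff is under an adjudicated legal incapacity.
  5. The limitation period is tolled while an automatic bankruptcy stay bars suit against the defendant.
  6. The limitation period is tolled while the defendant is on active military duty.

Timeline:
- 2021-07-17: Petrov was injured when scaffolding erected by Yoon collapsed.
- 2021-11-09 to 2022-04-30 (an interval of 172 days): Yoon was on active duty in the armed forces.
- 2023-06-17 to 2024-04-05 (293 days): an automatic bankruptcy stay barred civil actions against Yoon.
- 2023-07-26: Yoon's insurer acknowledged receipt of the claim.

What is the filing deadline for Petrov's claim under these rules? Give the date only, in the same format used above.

2023-01-05

The cause of action accrued on 2021-07-17, the date of the act.
1 year from 2021-07-17 is 2022-07-17.
Because the defendant's active military service ran from 2021-11-09 to 2022-04-30, the deadline is extended by 172 days to 2023-01-05.
The automatic bankruptcy stay starting 2023-06-17 came too late — the period had run on 2023-01-05 — and so does not extend the deadline.
None of the other events listed affects the running of the period under the stated rules.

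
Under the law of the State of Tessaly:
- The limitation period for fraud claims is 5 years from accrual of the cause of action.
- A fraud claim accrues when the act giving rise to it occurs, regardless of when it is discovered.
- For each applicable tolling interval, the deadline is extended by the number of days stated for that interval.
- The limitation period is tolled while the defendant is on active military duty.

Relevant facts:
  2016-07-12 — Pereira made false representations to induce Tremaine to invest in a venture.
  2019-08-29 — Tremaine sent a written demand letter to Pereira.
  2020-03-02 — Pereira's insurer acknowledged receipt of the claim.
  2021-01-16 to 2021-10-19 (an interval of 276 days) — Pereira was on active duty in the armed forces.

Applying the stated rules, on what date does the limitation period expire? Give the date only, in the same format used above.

2022-04-14

The cause of action accrued on 2016-07-12, the date of the act.
The untolled deadline — 5 years after 2016-07-12 — is 2021-07-12.
The period was tolled for 276 days by the defendant's active military service (2021-01-16 to 2021-10-19), pushing the deadline to 2022-04-14.
The other events in the timeline have no effect on the limitation period under the stated rules.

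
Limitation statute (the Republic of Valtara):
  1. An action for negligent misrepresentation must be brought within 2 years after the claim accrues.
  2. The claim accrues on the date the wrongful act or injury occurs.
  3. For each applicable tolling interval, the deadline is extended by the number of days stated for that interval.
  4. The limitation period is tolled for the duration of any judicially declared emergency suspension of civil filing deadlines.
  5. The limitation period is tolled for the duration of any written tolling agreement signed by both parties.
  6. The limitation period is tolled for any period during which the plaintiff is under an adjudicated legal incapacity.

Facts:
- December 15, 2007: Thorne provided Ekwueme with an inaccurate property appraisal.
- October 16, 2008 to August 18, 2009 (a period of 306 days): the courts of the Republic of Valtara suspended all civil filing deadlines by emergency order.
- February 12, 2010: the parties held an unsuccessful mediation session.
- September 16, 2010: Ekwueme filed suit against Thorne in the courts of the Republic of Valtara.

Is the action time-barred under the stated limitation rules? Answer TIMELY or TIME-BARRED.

The claim accrued on December 15, 2007, when the wrongful act occurred.
The untolled deadline — 2 years after December 15, 2007 — is December 15, 2009.
The period was tolled for 306 days by the emergency suspension of filing deadlines (October 16, 2008 to August 18, 2009), pushing the deadline to October 17, 2010.
The other events in the timeline have no effect on the limitation period under the stated rules.
Filing on September 16, 2010 beat the October 17, 2010 deadline — the action is timely.

TIMELY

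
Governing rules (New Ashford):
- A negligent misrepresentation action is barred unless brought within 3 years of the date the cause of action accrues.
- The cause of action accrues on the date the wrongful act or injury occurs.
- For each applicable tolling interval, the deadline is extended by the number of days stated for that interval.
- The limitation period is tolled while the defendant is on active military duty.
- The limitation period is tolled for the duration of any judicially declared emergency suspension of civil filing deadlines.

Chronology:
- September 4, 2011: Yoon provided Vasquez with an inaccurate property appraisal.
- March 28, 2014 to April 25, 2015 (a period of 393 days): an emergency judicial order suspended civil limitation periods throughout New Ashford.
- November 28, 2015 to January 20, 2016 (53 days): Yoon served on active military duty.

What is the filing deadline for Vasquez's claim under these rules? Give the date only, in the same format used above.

October 2, 2015

The claim accrued on September 4, 2011, when the wrongful act occurred.
The untolled deadline — 3 years after September 4, 2011 — is September 4, 2014.
Because the emergency suspension of filing deadlines ran from March 28, 2014 to April 25, 2015, the deadline is extended by 393 days to October 2, 2015.
By the time the defendant's active military service began on November 28, 2015, the limitation period had already expired on October 2, 2015; that interval cannot revive it.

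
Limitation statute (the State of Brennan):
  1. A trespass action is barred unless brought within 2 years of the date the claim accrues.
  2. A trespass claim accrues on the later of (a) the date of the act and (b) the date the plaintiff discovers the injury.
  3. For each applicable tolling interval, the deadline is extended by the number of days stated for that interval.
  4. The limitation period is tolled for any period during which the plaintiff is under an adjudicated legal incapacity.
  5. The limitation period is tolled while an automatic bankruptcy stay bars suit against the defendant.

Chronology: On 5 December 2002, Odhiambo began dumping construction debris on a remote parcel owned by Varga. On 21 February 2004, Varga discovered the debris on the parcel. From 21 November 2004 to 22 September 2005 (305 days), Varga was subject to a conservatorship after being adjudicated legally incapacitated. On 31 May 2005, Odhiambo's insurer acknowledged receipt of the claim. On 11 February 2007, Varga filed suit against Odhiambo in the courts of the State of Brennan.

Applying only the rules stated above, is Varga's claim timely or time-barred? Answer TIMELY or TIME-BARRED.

Because discovery on 21 February 2004 post-dates the 5 December 2002 act, accrual under the later-of rule falls on 21 February 2004.
Adding the 2 years base period to 21 February 2004 gives a deadline of 21 February 2006, before any tolling.
The plaintiff's legal incapacity from 21 November 2004 to 22 September 2005 tolled the period for 305 days, extending the deadline to 23 December 2006.
Nothing else in the chronology tolls or restarts the period.
Varga filed on 11 February 2007, after the 23 December 2006 deadline, so the action is time-barred.

TIME-BARRED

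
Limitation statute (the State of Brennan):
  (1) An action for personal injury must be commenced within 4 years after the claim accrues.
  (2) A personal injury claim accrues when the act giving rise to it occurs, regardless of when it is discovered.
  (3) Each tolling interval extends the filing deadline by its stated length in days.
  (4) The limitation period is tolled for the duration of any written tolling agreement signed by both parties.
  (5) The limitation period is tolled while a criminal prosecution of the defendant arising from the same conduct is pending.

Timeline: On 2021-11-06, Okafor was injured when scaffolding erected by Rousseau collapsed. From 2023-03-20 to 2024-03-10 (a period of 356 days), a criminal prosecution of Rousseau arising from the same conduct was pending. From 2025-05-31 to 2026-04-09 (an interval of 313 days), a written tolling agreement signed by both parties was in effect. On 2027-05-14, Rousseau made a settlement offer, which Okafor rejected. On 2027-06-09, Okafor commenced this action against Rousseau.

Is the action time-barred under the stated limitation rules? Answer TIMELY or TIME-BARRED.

TIMELY

The limitation period began to run on 2021-11-06.
Adding the 4 years base period to 2021-11-06 gives a deadline of 2025-11-06, before any tolling.
The pending criminal prosecution from 2023-03-20 to 2024-03-10 tolled the period for 356 days, extending the deadline to 2026-10-28.
The written tolling agreement from 2025-05-31 to 2026-04-09 tolled the period for 313 days, extending the deadline to 2027-09-06.
None of the other events listed affects the running of the period under the stated rules.
Filing on 2027-06-09 beat the 2027-09-06 deadline — the action is timely.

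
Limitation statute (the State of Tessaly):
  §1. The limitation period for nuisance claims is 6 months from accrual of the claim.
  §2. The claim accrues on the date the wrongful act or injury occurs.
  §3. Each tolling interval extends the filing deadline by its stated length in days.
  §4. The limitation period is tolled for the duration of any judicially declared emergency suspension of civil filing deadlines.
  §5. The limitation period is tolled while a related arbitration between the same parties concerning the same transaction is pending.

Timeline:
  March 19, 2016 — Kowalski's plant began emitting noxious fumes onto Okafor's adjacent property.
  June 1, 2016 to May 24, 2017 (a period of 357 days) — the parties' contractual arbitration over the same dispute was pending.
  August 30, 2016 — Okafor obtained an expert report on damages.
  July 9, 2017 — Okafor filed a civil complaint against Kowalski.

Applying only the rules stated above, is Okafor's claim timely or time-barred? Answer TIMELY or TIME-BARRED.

The claim accrued on March 19, 2016, the date of the act.
The untolled deadline — 6 months after March 19, 2016 — is September 19, 2016.
The pending related arbitration from June 1, 2016 to May 24, 2017 tolled the period for 357 days, extending the deadline to September 11, 2017.
Nothing else in the chronology tolls or restarts the period.
Okafor filed on July 9, 2017, before the September 11, 2017 deadline, so the action is timely.

TIMELY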